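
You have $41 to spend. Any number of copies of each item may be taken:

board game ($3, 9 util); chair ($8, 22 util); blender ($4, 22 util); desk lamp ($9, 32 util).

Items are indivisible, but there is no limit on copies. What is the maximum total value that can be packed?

220 util

Best value-per-unit is blender at 22/4, and filling with it alone uses cost 10×4=40. No mix of the others beats 10×22 = 220.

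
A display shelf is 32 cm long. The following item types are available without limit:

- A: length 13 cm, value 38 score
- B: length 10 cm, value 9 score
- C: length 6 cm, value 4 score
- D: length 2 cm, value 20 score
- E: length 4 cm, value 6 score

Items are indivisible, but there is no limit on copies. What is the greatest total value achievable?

320 score

Best value-per-unit is D at 20/2, and filling with it alone uses length 16×2=32. No mix of the others beats 16×20 = 320.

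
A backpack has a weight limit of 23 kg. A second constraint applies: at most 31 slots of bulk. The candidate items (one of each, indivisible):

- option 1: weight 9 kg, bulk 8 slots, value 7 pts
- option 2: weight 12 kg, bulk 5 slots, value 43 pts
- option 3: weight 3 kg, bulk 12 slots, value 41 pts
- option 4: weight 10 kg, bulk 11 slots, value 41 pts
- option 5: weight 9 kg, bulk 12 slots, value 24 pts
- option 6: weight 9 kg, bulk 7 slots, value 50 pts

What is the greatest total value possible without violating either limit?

Feasible sets respecting both limits:
- option 3+option 4+option 6: weight 22, bulk 30, value 132
- option 3+option 5+option 6: weight 21, bulk 31, value 115
- option 1+option 3+option 6: weight 21, bulk 27, value 98
Best: 132 pts.

132 pts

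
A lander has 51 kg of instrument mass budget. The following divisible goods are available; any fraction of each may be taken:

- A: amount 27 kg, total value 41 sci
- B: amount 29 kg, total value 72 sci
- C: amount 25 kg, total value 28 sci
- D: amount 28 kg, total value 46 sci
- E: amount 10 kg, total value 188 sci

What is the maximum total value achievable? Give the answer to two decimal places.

Take in order of value per unit:
- E (188/10 per unit): all 10 → value 188, running total 188.00
- B (72/29 per unit): all 29 → value 72, running total 260.00
- D (46/28 per unit): 12 of 28 → value 12×46/28 = 19.7143, running total 279.71
Total 279.71.

279.71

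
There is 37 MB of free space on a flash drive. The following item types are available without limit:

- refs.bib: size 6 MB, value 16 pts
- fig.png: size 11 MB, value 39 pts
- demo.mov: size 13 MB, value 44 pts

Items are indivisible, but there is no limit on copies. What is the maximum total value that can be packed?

Best value-per-unit is fig.png at 39/11; filling with it alone gives 3×39 = 117.
Optimal mix: 1×fig.png + 2×demo.mov → size 37, value 127.

127 pts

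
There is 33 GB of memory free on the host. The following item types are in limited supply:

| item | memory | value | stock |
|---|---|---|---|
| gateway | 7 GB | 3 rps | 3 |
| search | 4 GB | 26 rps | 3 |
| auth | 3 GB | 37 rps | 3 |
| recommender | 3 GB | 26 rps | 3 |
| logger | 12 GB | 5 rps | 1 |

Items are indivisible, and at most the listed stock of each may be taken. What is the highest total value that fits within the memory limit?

Top feasible selections:
- 3×search + 3×auth + 3×recommender: memory 30, value 267
- 1×gateway + 2×search + 3×auth + 3×recommender: memory 33, value 244
- 2×search + 3×auth + 3×recommender: memory 26, value 241
Best: 267 rps.

267 rps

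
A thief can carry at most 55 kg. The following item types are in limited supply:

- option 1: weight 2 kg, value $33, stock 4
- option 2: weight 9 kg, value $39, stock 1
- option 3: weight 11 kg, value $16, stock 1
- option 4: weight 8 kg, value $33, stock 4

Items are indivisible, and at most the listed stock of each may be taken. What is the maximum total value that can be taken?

$303

Top feasible selections:
- 4×option 1 + 1×option 2 + 4×option 4: weight 49, value 303
- 4×option 1 + 1×option 2 + 1×option 3 + 3×option 4: weight 52, value 286
- 4×option 1 + 1×option 3 + 4×option 4: weight 51, value 280
Best: $303.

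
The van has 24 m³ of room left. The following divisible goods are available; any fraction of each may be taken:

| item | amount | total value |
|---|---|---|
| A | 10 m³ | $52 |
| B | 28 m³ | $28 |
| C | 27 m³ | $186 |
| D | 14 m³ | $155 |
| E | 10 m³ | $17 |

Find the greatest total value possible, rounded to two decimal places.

223.89

Take in order of value per unit:
- D (155/14 per unit): all 14 → value 155, running total 155.00
- C (186/27 per unit): 10 of 27 → value 10×186/27 = 68.8889, running total 223.89
Total 223.89.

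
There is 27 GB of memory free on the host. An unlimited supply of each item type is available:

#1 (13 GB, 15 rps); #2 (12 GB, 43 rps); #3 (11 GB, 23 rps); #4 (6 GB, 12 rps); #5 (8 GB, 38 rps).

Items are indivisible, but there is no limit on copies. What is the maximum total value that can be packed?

114 rps

Best value-per-unit is #5 at 38/8, and filling with it alone uses memory 3×8=24. No mix of the others beats 3×38 = 114.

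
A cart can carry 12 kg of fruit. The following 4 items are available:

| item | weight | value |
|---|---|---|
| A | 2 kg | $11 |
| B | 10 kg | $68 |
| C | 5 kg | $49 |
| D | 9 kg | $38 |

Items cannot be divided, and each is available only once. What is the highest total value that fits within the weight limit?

Check high-value combinations within 12 kg:
- A+B: weight 2+10=12, value 11+68=79
- B: weight 10, value 68
- A+C: weight 2+5=7, value 11+49=60
- C: weight 5, value 49
- A+D: weight 2+9=11, value 11+38=49
Best: $79.

$79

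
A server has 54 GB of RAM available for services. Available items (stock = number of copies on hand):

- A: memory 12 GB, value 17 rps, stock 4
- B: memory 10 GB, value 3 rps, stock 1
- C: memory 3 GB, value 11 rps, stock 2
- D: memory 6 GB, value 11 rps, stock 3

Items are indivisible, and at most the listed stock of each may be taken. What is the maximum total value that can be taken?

Top feasible selections:
- 3×A + 2×C + 2×D: memory 54, value 95
- 4×A + 2×C: memory 54, value 90
- 2×A + 2×C + 3×D: memory 48, value 89
Best: 95 rps.

95 rps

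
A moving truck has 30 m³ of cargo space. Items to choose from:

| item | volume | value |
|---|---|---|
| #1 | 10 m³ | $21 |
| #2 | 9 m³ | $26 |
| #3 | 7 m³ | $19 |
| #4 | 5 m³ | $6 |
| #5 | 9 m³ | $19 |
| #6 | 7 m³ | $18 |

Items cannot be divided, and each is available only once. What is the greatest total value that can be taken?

$70

Check high-value combinations within 30 m³:
- #2+#3+#4+#5: volume 9+7+5+9=30, value 26+19+6+19=70
- #2+#3+#4+#6: volume 9+7+5+7=28, value 26+19+6+18=69
- #2+#4+#5+#6: volume 9+5+9+7=30, value 26+6+19+18=69
- #1+#2+#3: volume 10+9+7=26, value 21+26+19=66
Best: $70.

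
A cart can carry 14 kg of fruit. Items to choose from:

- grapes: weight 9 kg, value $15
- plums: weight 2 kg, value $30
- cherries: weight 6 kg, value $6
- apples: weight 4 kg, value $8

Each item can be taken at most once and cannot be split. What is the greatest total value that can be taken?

Check high-value combinations within 14 kg:
- grapes+plums: weight 9+2=11, value 15+30=45
- plums+cherries+apples: weight 2+6+4=12, value 30+6+8=44
- plums+apples: weight 2+4=6, value 30+8=38
- plums+cherries: weight 2+6=8, value 30+6=36
- plums: weight 2, value 30
Best: $45.

$45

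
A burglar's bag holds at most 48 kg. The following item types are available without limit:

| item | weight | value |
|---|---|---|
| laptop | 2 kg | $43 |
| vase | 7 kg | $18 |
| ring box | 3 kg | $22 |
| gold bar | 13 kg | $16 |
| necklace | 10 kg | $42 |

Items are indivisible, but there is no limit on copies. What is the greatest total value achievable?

Best value-per-unit is laptop at 43/2, and filling with it alone uses weight 24×2=48. No mix of the others beats 24×43 = 1032.

$1032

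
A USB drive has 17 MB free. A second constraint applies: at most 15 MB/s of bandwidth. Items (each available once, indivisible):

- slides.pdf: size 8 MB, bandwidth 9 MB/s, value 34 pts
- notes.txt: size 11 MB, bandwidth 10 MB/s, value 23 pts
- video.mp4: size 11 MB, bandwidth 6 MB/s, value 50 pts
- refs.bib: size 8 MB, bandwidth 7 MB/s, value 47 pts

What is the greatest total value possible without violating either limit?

Feasible sets respecting both limits:
- video.mp4: size 11, bandwidth 6, value 50
- refs.bib: size 8, bandwidth 7, value 47
- slides.pdf: size 8, bandwidth 9, value 34
- notes.txt: size 11, bandwidth 10, value 23
Best: 50 pts.

50 pts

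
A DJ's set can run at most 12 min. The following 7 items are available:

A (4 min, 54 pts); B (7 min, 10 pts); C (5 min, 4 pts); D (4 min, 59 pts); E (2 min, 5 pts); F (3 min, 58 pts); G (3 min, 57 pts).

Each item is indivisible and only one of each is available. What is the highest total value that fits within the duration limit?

179 pts

This is a 0/1 knapsack; check combinations near the capacity.
- D+E+F+G: duration 4+2+3+3=12, value 59+5+58+57=179
- D+F+G: duration 4+3+3=10, value 59+58+57=174
- A+E+F+G: duration 4+2+3+3=12, value 54+5+58+57=174
- A+D+F: duration 4+4+3=11, value 54+59+58=171
- A+D+G: duration 4+4+3=11, value 54+59+57=170
Best: 179 pts.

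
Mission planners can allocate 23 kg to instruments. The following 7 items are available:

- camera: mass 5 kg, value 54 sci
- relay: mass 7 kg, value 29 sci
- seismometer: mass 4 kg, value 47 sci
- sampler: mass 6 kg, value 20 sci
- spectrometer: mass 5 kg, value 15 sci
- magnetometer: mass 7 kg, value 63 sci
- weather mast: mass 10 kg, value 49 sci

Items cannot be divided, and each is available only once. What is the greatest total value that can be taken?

Check high-value combinations within 23 kg:
- camera+relay+seismometer+magnetometer: mass 5+7+4+7=23, value 54+29+47+63=193
- camera+seismometer+sampler+magnetometer: mass 5+4+6+7=22, value 54+47+20+63=184
- camera+seismometer+spectrometer+magnetometer: mass 5+4+5+7=21, value 54+47+15+63=179
- camera+magnetometer+weather mast: mass 5+7+10=22, value 54+63+49=166
Best: 193 sci.

193 sci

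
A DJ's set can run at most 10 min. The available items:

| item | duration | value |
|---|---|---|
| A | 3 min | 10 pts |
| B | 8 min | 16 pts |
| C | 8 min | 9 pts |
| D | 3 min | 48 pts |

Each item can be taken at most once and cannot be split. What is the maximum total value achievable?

This is a 0/1 knapsack; check combinations near the capacity.
- A+D: duration 3+3=6, value 10+48=58
- D: duration 3, value 48
- B: duration 8, value 16
- A: duration 3, value 10
Best: 58 pts.

58 pts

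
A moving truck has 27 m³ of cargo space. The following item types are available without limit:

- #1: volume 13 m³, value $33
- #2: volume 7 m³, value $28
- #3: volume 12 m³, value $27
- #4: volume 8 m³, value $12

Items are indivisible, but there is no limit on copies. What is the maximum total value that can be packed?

$89

Best value-per-unit is #2 at 28/7; filling with it alone gives 3×28 = 84.
Optimal mix: 1×#1 + 2×#2 → volume 27, value 89.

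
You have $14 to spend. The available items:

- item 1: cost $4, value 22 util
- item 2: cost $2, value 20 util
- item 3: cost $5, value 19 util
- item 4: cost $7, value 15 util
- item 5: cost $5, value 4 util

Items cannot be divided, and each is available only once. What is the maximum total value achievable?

61 util

Check high-value combinations within $14:
- item 1+item 2+item 3: cost 4+2+5=11, value 22+20+19=61
- item 1+item 2+item 4: cost 4+2+7=13, value 22+20+15=57
- item 2+item 3+item 4: cost 2+5+7=14, value 20+19+15=54
- item 1+item 2+item 5: cost 4+2+5=11, value 22+20+4=46
- item 1+item 3+item 5: cost 4+5+5=14, value 22+19+4=45
Best: 61 util.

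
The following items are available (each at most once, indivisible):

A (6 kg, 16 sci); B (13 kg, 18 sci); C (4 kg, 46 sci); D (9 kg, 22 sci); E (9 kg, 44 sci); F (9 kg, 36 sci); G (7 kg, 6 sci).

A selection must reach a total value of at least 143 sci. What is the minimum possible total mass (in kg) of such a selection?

31

Subsets with value ≥ 143, sorted by total mass:
- C+D+E+F: mass 31, value 148
- A+C+E+F+G: mass 35, value 148
- B+C+E+F: mass 35, value 144
- A+C+D+E+F: mass 37, value 164
Minimum mass: 31 kg.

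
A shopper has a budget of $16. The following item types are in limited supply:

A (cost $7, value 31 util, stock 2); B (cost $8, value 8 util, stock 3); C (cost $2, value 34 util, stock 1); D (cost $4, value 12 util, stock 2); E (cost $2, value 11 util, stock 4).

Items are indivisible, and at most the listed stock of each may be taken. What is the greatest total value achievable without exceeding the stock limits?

98 util

Top feasible selections:
- 1×A + 1×C + 3×E: cost 15, value 98
- 2×A + 1×C: cost 16, value 96
- 1×C + 2×D + 3×E: cost 16, value 91
Best: 98 util.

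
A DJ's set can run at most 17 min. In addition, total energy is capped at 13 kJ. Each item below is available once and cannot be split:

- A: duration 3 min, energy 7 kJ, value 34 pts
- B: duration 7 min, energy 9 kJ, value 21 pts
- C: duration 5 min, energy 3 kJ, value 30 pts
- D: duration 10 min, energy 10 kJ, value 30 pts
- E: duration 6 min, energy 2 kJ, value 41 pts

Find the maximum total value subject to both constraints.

Feasible sets respecting both limits:
- A+C+E: duration 14, energy 12, value 105
- A+E: duration 9, energy 9, value 75
- C+E: duration 11, energy 5, value 71
- D+E: duration 16, energy 12, value 71
Best: 105 pts.

105 pts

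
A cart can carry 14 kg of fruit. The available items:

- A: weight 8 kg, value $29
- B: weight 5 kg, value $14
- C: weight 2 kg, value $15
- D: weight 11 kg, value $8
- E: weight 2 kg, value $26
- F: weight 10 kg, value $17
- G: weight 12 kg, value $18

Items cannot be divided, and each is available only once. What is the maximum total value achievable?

Check high-value combinations within 14 kg:
- A+C+E: weight 8+2+2=12, value 29+15+26=70
- C+E+F: weight 2+2+10=14, value 15+26+17=58
- B+C+E: weight 5+2+2=9, value 14+15+26=55
- A+E: weight 8+2=10, value 29+26=55
Best: $70.

$70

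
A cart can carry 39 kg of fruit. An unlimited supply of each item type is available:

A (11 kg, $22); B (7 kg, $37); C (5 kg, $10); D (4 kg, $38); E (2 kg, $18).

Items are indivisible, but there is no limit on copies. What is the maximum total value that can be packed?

Best value-per-unit is D at 38/4; filling with it alone gives 9×38 = 342.
Optimal mix: 9×D + 1×E → weight 38, value 360.

$360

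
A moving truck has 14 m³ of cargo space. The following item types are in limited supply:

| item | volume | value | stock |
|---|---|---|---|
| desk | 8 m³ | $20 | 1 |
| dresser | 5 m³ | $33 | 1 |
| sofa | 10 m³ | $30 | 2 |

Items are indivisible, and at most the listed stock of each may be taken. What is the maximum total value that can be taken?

Top feasible selections:
- 1×desk + 1×dresser: volume 13, value 53
- 1×dresser: volume 5, value 33
- 1×sofa: volume 10, value 30
Best: $53.

$53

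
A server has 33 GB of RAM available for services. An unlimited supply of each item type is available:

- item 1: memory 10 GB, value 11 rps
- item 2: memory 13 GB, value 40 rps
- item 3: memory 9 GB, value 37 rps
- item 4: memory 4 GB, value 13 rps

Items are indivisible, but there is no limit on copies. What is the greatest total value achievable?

Best value-per-unit is item 3 at 37/9; filling with it alone gives 3×37 = 111.
Optimal mix: 3×item 3 + 1×item 4 → memory 31, value 124.

124 rps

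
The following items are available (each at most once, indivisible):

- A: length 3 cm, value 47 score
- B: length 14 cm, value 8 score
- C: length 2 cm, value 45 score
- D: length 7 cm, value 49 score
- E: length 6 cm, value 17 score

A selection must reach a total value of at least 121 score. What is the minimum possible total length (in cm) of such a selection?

12

Subsets with value ≥ 121, sorted by total length:
- A+C+D: length 12, value 141
- A+C+D+E: length 18, value 158
- A+B+C+D: length 26, value 149
- A+B+D+E: length 30, value 121
Minimum length: 12 cm.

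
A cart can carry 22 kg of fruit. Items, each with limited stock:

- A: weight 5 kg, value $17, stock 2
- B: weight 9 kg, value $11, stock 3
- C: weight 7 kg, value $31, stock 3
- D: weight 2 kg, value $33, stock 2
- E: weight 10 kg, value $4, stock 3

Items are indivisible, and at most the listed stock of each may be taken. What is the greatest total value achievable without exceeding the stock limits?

Best selections within weight 22 and stock limits:
- 2×A + 1×C + 2×D: weight 21, value 131
- 2×C + 2×D: weight 18, value 128
Best: $131.

$131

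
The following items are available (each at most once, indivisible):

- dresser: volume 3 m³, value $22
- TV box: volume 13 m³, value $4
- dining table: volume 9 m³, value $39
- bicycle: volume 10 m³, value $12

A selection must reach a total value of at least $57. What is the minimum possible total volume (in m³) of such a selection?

Subsets with value ≥ 57, sorted by total volume:
- dresser+dining table: volume 12, value 61
- dresser+dining table+bicycle: volume 22, value 73
Minimum volume: 12 m³.

12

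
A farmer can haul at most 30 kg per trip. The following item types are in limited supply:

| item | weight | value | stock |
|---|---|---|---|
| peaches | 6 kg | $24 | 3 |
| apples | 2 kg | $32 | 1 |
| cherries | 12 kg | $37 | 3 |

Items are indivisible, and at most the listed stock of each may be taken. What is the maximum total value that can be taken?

Best selections within weight 30 and stock limits:
- 2×peaches + 1×apples + 1×cherries: weight 26, value 117
- 3×peaches + 1×cherries: weight 30, value 109
- 1×apples + 2×cherries: weight 26, value 106
- 3×peaches + 1×apples: weight 20, value 104
Best: $117.

$117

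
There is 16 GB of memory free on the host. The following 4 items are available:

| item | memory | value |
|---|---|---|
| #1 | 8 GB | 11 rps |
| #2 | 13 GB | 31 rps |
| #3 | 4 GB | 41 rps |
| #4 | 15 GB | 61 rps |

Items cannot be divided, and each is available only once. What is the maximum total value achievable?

61 rps

Check high-value combinations within 16 GB:
- #4: memory 15, value 61
- #1+#3: memory 8+4=12, value 11+41=52
- #3: memory 4, value 41
- #2: memory 13, value 31
Best: 61 rps.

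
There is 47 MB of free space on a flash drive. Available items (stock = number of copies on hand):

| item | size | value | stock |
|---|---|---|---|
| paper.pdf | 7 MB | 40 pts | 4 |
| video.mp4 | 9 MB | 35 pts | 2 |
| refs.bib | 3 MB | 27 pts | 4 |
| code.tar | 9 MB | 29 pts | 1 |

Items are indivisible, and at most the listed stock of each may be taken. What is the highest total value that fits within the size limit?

276 pts

Top feasible selections:
- 4×paper.pdf + 1×video.mp4 + 3×refs.bib: size 46, value 276
- 4×paper.pdf + 3×refs.bib + 1×code.tar: size 46, value 270
- 4×paper.pdf + 4×refs.bib: size 40, value 268
Best: 276 pts.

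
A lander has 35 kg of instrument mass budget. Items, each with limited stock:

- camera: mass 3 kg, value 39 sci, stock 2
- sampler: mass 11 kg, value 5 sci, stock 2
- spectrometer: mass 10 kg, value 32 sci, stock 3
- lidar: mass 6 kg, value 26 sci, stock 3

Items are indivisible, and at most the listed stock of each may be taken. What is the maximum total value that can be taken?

Best selections within mass 35 and stock limits:
- 2×camera + 1×spectrometer + 3×lidar: mass 34, value 188
- 2×camera + 2×spectrometer + 1×lidar: mass 32, value 168
- 2×camera + 1×spectrometer + 2×lidar: mass 28, value 162
Best: 188 sci.

188 sci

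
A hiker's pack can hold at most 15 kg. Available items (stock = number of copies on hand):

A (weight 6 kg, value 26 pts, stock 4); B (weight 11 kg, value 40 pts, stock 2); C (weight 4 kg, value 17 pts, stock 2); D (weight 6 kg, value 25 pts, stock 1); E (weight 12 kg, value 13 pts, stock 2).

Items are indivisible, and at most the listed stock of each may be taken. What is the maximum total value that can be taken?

60 pts

Best selections within weight 15 and stock limits:
- 1×A + 2×C: weight 14, value 60
- 2×C + 1×D: weight 14, value 59
- 1×B + 1×C: weight 15, value 57
Best: 60 pts.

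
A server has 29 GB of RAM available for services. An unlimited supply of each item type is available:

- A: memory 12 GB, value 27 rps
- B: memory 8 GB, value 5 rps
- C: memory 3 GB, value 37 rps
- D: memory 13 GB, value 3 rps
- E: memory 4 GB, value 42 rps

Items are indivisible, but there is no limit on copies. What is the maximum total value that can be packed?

Best value-per-unit is C at 37/3; filling with it alone gives 9×37 = 333.
Optimal mix: 7×C + 2×E → memory 29, value 343.

343 rps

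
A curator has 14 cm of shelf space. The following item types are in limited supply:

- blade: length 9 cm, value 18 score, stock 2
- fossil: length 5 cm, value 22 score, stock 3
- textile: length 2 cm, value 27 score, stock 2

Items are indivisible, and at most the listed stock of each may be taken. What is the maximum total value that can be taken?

98 score

Top feasible selections:
- 2×fossil + 2×textile: length 14, value 98
- 1×fossil + 2×textile: length 9, value 76
- 1×blade + 2×textile: length 13, value 72
- 2×fossil + 1×textile: length 12, value 71
Best: 98 score.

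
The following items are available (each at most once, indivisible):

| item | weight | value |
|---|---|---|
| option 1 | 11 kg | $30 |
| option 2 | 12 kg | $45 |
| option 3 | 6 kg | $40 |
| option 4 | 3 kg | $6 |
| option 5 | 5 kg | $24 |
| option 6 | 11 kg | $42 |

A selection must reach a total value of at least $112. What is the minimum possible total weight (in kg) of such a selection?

25

Subsets with value ≥ 112, sorted by total weight:
- option 3+option 4+option 5+option 6: weight 25, value 112
- option 2+option 3+option 4+option 5: weight 26, value 115
- option 1+option 3+option 6: weight 28, value 112
- option 2+option 3+option 6: weight 29, value 127
Minimum weight: 25 kg.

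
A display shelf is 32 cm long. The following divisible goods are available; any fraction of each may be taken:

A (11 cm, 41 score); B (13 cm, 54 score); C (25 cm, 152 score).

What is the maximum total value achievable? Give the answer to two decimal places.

Take in order of value per unit:
- C (152/25 per unit): all 25 → value 152, running total 152.00
- B (54/13 per unit): 7 of 13 → value 7×54/13 = 29.0769, running total 181.08
Total 181.08.

181.08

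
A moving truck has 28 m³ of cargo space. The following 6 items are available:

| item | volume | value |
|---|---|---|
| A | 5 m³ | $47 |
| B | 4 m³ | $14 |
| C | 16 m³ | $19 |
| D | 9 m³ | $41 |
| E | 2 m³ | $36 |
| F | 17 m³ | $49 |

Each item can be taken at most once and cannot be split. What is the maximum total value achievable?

$146

Check high-value combinations within 28 m³:
- A+B+E+F: volume 5+4+2+17=28, value 47+14+36+49=146
- A+B+D+E: volume 5+4+9+2=20, value 47+14+41+36=138
- A+E+F: volume 5+2+17=24, value 47+36+49=132
- D+E+F: volume 9+2+17=28, value 41+36+49=126
Best: $146.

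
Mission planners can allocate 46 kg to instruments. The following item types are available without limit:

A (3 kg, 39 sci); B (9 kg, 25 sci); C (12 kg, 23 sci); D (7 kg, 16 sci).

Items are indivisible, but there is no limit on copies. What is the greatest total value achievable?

Best value-per-unit is A at 39/3, and filling with it alone uses mass 15×3=45. No mix of the others beats 15×39 = 585.

585 sci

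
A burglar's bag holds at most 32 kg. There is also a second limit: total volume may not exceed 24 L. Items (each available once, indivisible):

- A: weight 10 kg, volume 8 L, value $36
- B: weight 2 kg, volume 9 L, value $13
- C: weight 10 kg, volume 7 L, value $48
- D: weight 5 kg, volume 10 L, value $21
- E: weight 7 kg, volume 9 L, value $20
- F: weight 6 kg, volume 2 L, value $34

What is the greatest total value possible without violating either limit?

Feasible sets respecting both limits:
- A+C+F: weight 26, volume 17, value 118
- A+C+E: weight 27, volume 24, value 104
- C+D+F: weight 21, volume 19, value 103
- C+E+F: weight 23, volume 18, value 102
Best: $118.

$118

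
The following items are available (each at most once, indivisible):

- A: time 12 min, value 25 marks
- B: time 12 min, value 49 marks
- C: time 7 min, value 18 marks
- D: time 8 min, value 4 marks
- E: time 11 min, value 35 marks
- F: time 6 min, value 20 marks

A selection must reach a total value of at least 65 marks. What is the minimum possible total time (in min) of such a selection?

18

Subsets with value ≥ 65, sorted by total time:
- B+F: time 18, value 69
- B+C: time 19, value 67
- B+E: time 23, value 84
Minimum time: 18 min.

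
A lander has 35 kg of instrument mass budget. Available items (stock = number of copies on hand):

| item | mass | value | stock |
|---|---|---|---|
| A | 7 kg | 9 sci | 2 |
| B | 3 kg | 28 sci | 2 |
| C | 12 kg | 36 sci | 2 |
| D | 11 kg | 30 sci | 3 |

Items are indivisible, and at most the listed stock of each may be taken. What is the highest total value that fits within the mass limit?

128 sci

Top feasible selections:
- 2×B + 2×C: mass 30, value 128
- 1×A + 2×B + 2×D: mass 35, value 125
- 2×B + 1×C + 1×D: mass 29, value 122
Best: 128 sci.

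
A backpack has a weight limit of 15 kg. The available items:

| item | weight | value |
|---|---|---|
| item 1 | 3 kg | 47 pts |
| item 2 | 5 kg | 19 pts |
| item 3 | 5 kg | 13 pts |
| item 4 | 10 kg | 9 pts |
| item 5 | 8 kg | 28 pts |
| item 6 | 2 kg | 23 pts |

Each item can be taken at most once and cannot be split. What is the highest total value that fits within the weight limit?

This is a 0/1 knapsack; check combinations near the capacity.
- item 1+item 2+item 3+item 6: weight 3+5+5+2=15, value 47+19+13+23=102
- item 1+item 5+item 6: weight 3+8+2=13, value 47+28+23=98
- item 1+item 2+item 6: weight 3+5+2=10, value 47+19+23=89
- item 1+item 3+item 6: weight 3+5+2=10, value 47+13+23=83
- item 1+item 2+item 3: weight 3+5+5=13, value 47+19+13=79
Best: 102 pts.

102 pts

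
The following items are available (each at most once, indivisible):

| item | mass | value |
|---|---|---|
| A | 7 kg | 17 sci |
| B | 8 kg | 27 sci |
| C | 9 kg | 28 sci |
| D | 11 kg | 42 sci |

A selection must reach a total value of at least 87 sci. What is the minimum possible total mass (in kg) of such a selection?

Subsets with value ≥ 87, sorted by total mass:
- A+C+D: mass 27, value 87
- B+C+D: mass 28, value 97
- A+B+C+D: mass 35, value 114
Minimum mass: 27 kg.

27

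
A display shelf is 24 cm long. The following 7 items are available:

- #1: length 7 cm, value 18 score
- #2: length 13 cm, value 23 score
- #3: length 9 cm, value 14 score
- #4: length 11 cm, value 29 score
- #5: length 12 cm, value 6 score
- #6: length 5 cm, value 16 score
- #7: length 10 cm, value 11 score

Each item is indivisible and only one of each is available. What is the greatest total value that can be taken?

This is a 0/1 knapsack; check combinations near the capacity.
- #1+#4+#6: length 7+11+5=23, value 18+29+16=63
- #2+#4: length 13+11=24, value 23+29=52
- #1+#3+#6: length 7+9+5=21, value 18+14+16=48
- #1+#4: length 7+11=18, value 18+29=47
Best: 63 score.

63 score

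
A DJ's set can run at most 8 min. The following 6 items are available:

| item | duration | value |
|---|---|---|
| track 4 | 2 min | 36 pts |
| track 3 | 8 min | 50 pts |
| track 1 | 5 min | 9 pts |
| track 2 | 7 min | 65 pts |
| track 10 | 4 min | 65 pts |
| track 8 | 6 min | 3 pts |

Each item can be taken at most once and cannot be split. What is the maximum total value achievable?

Check high-value combinations within 8 min:
- track 4+track 10: duration 2+4=6, value 36+65=101
- track 10: duration 4, value 65
- track 2: duration 7, value 65
Best: 101 pts.

101 pts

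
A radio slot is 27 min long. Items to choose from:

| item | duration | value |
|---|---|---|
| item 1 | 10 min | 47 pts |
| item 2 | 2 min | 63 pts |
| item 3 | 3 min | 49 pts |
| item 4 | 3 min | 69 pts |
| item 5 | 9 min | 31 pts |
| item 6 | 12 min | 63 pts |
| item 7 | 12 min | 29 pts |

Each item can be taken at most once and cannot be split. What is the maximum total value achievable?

Check high-value combinations within 27 min:
- item 1+item 2+item 3+item 4+item 5: duration 10+2+3+3+9=27, value 47+63+49+69+31=259
- item 2+item 3+item 4+item 6: duration 2+3+3+12=20, value 63+49+69+63=244
- item 1+item 2+item 4+item 6: duration 10+2+3+12=27, value 47+63+69+63=242
- item 1+item 2+item 3+item 4: duration 10+2+3+3=18, value 47+63+49+69=228
- item 2+item 4+item 5+item 6: duration 2+3+9+12=26, value 63+69+31+63=226
Best: 259 pts.

259 pts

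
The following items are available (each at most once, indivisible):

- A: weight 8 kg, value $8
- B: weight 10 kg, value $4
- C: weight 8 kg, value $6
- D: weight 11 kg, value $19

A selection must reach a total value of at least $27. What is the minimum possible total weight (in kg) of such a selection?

19

Subsets with value ≥ 27, sorted by total weight:
- A+D: weight 19, value 27
- A+C+D: weight 27, value 33
- A+B+D: weight 29, value 31
- B+C+D: weight 29, value 29
Minimum weight: 19 kg.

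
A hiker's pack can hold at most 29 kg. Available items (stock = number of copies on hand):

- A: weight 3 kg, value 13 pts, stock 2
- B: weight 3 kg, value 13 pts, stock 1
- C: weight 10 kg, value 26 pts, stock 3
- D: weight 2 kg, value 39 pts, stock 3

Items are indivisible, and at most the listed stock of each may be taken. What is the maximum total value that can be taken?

182 pts

Top feasible selections:
- 2×A + 1×B + 1×C + 3×D: weight 25, value 182
- 1×B + 2×C + 3×D: weight 29, value 182
- 1×A + 2×C + 3×D: weight 29, value 182
Best: 182 pts.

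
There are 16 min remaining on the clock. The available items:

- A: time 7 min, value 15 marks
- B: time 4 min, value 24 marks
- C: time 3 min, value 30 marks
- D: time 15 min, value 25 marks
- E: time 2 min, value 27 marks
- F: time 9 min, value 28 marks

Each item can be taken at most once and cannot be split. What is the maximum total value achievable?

96 marks

Check high-value combinations within 16 min:
- A+B+C+E: time 7+4+3+2=16, value 15+24+30+27=96
- C+E+F: time 3+2+9=14, value 30+27+28=85
- B+C+F: time 4+3+9=16, value 24+30+28=82
- B+C+E: time 4+3+2=9, value 24+30+27=81
- B+E+F: time 4+2+9=15, value 24+27+28=79
Best: 96 marks.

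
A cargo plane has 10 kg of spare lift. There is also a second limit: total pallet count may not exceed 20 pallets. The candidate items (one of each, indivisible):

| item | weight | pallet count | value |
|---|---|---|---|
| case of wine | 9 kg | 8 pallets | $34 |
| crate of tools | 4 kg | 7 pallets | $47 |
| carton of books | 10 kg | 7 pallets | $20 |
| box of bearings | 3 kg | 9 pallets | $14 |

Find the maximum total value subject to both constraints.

Feasible sets respecting both limits:
- crate of tools+box of bearings: weight 7, pallet count 16, value 61
- crate of tools: weight 4, pallet count 7, value 47
- case of wine: weight 9, pallet count 8, value 34
Best: $61.

$61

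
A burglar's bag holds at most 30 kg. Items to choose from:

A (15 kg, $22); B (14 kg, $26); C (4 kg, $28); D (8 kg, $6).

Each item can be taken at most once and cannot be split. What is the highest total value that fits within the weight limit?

Check high-value combinations within 30 kg:
- B+C+D: weight 14+4+8=26, value 26+28+6=60
- A+C+D: weight 15+4+8=27, value 22+28+6=56
- B+C: weight 14+4=18, value 26+28=54
- A+C: weight 15+4=19, value 22+28=50
- A+B: weight 15+14=29, value 22+26=48
Best: $60.

$60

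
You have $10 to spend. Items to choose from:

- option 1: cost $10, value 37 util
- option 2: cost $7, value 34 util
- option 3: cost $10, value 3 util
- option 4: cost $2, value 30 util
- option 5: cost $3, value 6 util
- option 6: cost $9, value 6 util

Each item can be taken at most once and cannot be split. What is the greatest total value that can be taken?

64 util

Check high-value combinations within $10:
- option 2+option 4: cost 7+2=9, value 34+30=64
- option 2+option 5: cost 7+3=10, value 34+6=40
- option 1: cost 10, value 37
- option 4+option 5: cost 2+3=5, value 30+6=36
- option 2: cost 7, value 34
Best: 64 util.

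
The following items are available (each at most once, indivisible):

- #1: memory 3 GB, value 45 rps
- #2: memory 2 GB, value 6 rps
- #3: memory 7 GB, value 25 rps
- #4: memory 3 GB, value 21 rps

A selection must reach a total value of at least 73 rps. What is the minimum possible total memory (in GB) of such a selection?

Subsets with value ≥ 73, sorted by total memory:
- #1+#2+#3: memory 12, value 76
- #1+#3+#4: memory 13, value 91
- #1+#2+#3+#4: memory 15, value 97
Minimum memory: 12 GB.

12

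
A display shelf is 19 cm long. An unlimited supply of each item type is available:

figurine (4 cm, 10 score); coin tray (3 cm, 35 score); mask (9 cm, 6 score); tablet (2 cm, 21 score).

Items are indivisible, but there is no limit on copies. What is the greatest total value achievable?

217 score

Best value-per-unit is coin tray at 35/3; filling with it alone gives 6×35 = 210.
Optimal mix: 5×coin tray + 2×tablet → length 19, value 217.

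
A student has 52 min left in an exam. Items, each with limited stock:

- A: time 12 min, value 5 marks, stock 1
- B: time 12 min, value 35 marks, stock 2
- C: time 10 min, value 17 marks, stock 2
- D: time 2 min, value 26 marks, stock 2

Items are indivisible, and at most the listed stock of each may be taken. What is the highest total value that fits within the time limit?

Top feasible selections:
- 2×B + 2×C + 2×D: time 48, value 156
- 1×A + 2×B + 1×C + 2×D: time 50, value 144
- 2×B + 1×C + 2×D: time 38, value 139
Best: 156 marks.

156 marks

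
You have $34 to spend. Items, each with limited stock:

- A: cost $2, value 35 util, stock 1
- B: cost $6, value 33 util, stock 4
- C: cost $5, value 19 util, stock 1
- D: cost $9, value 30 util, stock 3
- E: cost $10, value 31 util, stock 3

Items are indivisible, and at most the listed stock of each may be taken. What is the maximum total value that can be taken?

Best selections within cost 34 and stock limits:
- 1×A + 4×B + 1×C: cost 31, value 186
- 1×A + 3×B + 1×C + 1×D: cost 34, value 183
Best: 186 util.

186 util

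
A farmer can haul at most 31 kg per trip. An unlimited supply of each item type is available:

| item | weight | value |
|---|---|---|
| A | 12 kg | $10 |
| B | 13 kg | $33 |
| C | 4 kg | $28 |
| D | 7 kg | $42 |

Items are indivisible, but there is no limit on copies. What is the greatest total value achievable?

$210

Best value-per-unit is C at 28/4; filling with it alone gives 7×28 = 196.
Optimal mix: 6×C + 1×D → weight 31, value 210.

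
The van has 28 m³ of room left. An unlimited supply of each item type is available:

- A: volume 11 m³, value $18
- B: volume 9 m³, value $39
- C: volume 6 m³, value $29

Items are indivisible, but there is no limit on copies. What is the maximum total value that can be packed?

Best value-per-unit is C at 29/6; filling with it alone gives 4×29 = 116.
Optimal mix: 1×B + 3×C → volume 27, value 126.

$126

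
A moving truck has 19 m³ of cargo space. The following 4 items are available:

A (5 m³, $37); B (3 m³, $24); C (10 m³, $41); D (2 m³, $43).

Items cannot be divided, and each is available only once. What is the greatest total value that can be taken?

$121

Check high-value combinations within 19 m³:
- A+C+D: volume 5+10+2=17, value 37+41+43=121
- B+C+D: volume 3+10+2=15, value 24+41+43=108
- A+B+D: volume 5+3+2=10, value 37+24+43=104
- A+B+C: volume 5+3+10=18, value 37+24+41=102
Best: $121.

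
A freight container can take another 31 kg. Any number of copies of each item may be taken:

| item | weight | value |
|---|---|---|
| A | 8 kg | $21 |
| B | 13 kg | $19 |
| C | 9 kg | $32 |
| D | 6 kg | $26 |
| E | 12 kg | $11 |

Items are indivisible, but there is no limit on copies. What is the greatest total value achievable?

$130

Best value-per-unit is D at 26/6, and filling with it alone uses weight 5×6=30. No mix of the others beats 5×26 = 130.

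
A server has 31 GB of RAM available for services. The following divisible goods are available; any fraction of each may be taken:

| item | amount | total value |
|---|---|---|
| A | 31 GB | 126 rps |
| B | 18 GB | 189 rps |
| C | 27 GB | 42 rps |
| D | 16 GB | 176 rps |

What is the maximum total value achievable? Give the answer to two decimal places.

Take in order of value per unit:
- D (176/16 per unit): all 16 → value 176, running total 176.00
- B (189/18 per unit): 15 of 18 → value 15×189/18 = 157.5000, running total 333.50
Total 333.50.

333.50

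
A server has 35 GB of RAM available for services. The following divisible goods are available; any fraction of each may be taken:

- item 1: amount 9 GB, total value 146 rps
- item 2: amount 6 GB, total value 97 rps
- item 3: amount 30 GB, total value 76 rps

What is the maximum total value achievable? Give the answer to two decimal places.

293.67

Take in order of value per unit:
- item 1 (146/9 per unit): all 9 → value 146, running total 146.00
- item 2 (97/6 per unit): all 6 → value 97, running total 243.00
- item 3 (76/30 per unit): 20 of 30 → value 20×76/30 = 50.6667, running total 293.67
Total 293.67.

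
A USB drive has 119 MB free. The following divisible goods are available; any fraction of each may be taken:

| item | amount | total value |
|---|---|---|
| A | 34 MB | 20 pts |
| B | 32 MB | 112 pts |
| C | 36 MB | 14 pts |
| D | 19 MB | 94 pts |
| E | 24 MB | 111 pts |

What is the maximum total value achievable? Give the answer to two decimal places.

Take in order of value per unit:
- D (94/19 per unit): all 19 → value 94, running total 94.00
- E (111/24 per unit): all 24 → value 111, running total 205.00
- B (112/32 per unit): all 32 → value 112, running total 317.00
- A (20/34 per unit): all 34 → value 20, running total 337.00
- C (14/36 per unit): 10 of 36 → value 10×14/36 = 3.8889, running total 340.89
Total 340.89.

340.89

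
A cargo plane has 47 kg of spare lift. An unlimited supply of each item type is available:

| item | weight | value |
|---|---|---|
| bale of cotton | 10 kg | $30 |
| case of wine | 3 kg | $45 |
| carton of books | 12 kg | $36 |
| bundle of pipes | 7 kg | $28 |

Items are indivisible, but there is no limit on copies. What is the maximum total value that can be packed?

Best value-per-unit is case of wine at 45/3, and filling with it alone uses weight 15×3=45. No mix of the others beats 15×45 = 675.

$675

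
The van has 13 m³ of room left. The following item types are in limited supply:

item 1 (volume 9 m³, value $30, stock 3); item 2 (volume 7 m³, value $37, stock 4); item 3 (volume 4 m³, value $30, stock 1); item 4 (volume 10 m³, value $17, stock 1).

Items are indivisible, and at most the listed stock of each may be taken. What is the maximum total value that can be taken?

Top feasible selections:
- 1×item 2 + 1×item 3: volume 11, value 67
- 1×item 1 + 1×item 3: volume 13, value 60
- 1×item 2: volume 7, value 37
Best: $67.

$67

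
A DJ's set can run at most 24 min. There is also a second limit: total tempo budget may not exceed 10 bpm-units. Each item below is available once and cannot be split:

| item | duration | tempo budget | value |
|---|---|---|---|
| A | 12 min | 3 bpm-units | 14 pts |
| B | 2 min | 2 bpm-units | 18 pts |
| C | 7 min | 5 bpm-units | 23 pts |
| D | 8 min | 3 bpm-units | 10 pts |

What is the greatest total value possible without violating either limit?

55 pts

Feasible sets respecting both limits:
- A+B+C: duration 21, tempo budget 10, value 55
- B+C+D: duration 17, tempo budget 10, value 51
- A+B+D: duration 22, tempo budget 8, value 42
Best: 55 pts.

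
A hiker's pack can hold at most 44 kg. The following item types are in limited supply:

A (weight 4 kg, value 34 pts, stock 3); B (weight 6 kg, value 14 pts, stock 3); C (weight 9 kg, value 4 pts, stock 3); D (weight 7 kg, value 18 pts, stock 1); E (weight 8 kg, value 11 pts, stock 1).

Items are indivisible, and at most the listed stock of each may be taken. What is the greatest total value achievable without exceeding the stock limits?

Best selections within weight 44 and stock limits:
- 3×A + 3×B + 1×D: weight 37, value 162
- 3×A + 2×B + 1×D + 1×E: weight 39, value 159
Best: 162 pts.

162 pts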